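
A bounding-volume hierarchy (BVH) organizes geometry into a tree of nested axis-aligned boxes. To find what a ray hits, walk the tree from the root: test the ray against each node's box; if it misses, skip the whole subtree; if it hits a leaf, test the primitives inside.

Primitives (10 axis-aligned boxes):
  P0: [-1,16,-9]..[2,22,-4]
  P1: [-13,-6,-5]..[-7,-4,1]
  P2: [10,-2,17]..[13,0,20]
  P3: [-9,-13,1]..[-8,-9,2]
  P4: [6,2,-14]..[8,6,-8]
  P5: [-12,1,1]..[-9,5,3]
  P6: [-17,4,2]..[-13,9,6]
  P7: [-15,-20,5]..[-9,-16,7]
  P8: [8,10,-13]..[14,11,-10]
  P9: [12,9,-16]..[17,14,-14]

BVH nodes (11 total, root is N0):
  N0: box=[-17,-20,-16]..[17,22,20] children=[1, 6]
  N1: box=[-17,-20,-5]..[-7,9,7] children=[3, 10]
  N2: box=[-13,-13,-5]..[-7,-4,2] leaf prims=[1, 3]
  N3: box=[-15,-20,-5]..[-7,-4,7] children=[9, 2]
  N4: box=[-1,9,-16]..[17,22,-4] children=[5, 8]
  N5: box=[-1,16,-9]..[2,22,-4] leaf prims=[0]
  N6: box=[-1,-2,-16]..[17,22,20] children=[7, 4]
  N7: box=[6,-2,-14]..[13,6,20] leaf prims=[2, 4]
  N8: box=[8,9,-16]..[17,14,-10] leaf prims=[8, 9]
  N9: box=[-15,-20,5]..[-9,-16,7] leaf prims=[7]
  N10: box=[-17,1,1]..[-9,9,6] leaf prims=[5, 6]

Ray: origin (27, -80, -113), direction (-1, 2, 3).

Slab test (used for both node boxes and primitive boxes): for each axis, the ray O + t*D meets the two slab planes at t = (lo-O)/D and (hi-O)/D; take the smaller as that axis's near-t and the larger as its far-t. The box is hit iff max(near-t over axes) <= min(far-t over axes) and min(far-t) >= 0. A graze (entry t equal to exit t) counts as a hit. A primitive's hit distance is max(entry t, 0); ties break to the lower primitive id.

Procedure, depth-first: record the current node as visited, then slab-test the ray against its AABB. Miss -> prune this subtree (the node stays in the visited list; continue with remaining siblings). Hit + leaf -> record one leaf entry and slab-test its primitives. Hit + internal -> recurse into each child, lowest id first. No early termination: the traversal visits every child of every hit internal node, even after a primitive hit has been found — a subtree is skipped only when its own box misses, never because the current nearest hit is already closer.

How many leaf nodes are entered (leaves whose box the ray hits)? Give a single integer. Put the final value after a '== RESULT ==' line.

Walk:
N0 x:[10,44] y:[30,51] z:[97/3,133/3] -> hit [97/3,44], descend [1, 6]
  N1 x:[34,44] y:[30,89/2] z:[36,40] -> hit [36,40], descend [3, 10]
    N3 x:[34,42] y:[30,38] z:[36,40] -> hit [36,38], descend [2, 9]
      N2 x:[34,40] y:[67/2,38] z:[36,115/3] -> hit [36,38] leaf, test {P1@t=37, P3(miss)}
      N9 x:[36,42] y:[30,32] z:[118/3,40] -> miss, prune
    N10 x:[36,44] y:[81/2,89/2] z:[38,119/3] -> miss, prune
  N6 x:[10,28] y:[39,51] z:[97/3,133/3] -> miss, prune

7 AABB tests over nodes [0, 1, 3, 2, 9, 10, 6]; 1 leaf entered; closest P1.

== RESULT ==
1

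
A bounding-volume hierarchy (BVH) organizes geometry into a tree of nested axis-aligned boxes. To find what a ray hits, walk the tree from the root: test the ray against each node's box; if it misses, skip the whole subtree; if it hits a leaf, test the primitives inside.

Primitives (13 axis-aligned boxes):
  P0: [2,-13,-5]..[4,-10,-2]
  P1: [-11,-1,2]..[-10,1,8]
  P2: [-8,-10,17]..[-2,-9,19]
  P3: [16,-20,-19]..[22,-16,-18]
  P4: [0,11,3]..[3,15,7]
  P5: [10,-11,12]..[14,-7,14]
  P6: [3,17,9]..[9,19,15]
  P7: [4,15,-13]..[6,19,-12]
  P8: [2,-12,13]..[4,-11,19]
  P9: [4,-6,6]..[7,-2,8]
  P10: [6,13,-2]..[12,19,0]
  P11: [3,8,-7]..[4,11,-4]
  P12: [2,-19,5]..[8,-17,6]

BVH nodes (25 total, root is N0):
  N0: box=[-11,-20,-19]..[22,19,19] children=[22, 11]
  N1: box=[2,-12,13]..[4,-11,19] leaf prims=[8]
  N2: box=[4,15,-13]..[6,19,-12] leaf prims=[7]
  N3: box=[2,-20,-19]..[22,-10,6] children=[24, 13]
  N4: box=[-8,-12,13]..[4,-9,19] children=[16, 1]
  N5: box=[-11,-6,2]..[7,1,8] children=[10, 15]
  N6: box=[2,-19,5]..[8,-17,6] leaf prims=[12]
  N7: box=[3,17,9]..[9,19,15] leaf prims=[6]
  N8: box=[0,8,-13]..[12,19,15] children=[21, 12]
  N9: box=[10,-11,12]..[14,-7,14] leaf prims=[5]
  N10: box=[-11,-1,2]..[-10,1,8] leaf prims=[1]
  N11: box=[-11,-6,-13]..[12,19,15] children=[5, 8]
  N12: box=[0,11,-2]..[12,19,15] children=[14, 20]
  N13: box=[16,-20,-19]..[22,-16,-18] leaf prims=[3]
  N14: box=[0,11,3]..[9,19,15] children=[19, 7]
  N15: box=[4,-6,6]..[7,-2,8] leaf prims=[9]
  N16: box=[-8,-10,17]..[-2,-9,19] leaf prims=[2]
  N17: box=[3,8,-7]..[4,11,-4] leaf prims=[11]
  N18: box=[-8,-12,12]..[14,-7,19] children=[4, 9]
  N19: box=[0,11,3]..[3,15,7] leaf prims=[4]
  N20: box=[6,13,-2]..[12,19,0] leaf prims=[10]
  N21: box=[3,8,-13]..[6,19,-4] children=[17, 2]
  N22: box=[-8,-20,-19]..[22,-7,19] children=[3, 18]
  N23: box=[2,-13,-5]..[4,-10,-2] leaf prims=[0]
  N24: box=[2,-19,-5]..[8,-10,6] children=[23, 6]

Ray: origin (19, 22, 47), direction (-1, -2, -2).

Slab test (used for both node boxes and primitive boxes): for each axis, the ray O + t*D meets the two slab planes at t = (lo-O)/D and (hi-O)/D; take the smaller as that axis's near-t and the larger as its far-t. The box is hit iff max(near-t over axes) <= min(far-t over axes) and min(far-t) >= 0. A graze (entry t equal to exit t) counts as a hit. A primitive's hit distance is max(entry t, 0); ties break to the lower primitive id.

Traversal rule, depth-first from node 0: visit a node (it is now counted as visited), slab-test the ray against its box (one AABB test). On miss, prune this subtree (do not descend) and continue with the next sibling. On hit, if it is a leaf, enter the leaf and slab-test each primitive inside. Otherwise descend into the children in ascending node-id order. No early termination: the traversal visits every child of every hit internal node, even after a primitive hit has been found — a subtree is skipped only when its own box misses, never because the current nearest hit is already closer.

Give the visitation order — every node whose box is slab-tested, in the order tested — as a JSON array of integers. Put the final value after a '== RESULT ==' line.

Trace the traversal:
N0 x:[-3,30] y:[3/2,21] z:[14,33] -> hit [14,21], descend [11, 22]
  N11 x:[7,30] y:[3/2,14] z:[16,30] -> miss, prune
  N22 x:[-3,27] y:[29/2,21] z:[14,33] -> hit [29/2,21], descend [3, 18]
    N3 x:[-3,17] y:[16,21] z:[41/2,33] -> miss, prune
    N18 x:[5,27] y:[29/2,17] z:[14,35/2] -> hit [29/2,17], descend [4, 9]
      N4 x:[15,27] y:[31/2,17] z:[14,17] -> hit [31/2,17], descend [1, 16]
        N1 x:[15,17] y:[33/2,17] z:[14,17] -> hit [33/2,17] leaf, test {P8@t=33/2}
        N16 x:[21,27] y:[31/2,16] z:[14,15] -> miss, prune
      N9 x:[5,9] y:[29/2,33/2] z:[33/2,35/2] -> miss, prune

Summary -> nodes [0, 11, 22, 3, 18, 4, 1, 16, 9]; box-tests=9; leaf-entries=1; first=P8

== RESULT ==
[0, 11, 22, 3, 18, 4, 1, 16, 9]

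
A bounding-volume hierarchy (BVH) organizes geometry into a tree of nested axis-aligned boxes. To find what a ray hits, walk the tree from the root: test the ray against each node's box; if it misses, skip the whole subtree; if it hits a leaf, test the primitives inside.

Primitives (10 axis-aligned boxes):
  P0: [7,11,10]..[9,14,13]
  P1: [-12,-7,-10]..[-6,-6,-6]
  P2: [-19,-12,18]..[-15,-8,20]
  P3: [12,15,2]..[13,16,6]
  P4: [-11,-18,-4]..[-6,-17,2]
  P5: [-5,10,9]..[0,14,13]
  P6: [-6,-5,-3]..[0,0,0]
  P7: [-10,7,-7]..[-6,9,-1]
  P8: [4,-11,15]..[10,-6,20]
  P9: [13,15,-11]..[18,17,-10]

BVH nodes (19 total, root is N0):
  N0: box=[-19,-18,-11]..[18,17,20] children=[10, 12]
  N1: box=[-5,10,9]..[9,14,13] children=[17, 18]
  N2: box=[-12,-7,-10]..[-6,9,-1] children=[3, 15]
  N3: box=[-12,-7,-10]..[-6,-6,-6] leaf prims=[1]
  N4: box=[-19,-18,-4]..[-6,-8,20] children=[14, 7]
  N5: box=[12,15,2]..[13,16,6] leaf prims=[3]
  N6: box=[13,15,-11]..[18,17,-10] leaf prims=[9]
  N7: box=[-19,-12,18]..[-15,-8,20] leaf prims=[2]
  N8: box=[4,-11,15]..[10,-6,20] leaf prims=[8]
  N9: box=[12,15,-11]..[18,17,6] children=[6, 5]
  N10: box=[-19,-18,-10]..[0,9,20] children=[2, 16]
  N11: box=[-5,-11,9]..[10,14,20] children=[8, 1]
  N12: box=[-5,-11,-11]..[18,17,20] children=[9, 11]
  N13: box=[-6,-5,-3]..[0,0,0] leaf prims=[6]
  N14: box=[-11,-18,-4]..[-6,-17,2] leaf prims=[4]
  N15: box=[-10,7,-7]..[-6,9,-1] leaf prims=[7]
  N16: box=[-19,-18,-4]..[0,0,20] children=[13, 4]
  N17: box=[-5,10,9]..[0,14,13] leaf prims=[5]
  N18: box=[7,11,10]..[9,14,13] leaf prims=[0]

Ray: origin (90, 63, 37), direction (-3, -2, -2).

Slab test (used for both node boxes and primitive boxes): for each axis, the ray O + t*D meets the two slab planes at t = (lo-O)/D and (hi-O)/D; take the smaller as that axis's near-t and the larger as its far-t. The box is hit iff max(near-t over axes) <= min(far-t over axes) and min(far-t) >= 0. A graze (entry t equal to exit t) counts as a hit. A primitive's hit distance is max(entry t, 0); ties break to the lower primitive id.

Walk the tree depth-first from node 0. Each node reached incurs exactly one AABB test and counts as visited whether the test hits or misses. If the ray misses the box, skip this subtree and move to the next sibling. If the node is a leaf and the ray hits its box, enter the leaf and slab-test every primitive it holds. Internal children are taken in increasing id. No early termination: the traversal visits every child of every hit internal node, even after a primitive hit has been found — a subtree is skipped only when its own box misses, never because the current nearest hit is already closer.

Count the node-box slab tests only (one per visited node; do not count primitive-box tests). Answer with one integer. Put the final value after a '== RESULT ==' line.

Walk:
N0 x:[24,109/3] y:[23,81/2] z:[17/2,24] -> hit [24,24], descend [10, 12]
  N10 x:[30,109/3] y:[27,81/2] z:[17/2,47/2] -> miss, prune
  N12 x:[24,95/3] y:[23,37] z:[17/2,24] -> hit [24,24], descend [9, 11]
    N9 x:[24,26] y:[23,24] z:[31/2,24] -> hit [24,24], descend [5, 6]
      N5 x:[77/3,26] y:[47/2,24] z:[31/2,35/2] -> miss, prune
      N6 x:[24,77/3] y:[23,24] z:[47/2,24] -> hit [24,24] leaf, test {P9@t=24}
    N11 x:[80/3,95/3] y:[49/2,37] z:[17/2,14] -> miss, prune

7 AABB tests over nodes [0, 10, 12, 9, 5, 6, 11]; 1 leaf entered; closest P9.

== RESULT ==
7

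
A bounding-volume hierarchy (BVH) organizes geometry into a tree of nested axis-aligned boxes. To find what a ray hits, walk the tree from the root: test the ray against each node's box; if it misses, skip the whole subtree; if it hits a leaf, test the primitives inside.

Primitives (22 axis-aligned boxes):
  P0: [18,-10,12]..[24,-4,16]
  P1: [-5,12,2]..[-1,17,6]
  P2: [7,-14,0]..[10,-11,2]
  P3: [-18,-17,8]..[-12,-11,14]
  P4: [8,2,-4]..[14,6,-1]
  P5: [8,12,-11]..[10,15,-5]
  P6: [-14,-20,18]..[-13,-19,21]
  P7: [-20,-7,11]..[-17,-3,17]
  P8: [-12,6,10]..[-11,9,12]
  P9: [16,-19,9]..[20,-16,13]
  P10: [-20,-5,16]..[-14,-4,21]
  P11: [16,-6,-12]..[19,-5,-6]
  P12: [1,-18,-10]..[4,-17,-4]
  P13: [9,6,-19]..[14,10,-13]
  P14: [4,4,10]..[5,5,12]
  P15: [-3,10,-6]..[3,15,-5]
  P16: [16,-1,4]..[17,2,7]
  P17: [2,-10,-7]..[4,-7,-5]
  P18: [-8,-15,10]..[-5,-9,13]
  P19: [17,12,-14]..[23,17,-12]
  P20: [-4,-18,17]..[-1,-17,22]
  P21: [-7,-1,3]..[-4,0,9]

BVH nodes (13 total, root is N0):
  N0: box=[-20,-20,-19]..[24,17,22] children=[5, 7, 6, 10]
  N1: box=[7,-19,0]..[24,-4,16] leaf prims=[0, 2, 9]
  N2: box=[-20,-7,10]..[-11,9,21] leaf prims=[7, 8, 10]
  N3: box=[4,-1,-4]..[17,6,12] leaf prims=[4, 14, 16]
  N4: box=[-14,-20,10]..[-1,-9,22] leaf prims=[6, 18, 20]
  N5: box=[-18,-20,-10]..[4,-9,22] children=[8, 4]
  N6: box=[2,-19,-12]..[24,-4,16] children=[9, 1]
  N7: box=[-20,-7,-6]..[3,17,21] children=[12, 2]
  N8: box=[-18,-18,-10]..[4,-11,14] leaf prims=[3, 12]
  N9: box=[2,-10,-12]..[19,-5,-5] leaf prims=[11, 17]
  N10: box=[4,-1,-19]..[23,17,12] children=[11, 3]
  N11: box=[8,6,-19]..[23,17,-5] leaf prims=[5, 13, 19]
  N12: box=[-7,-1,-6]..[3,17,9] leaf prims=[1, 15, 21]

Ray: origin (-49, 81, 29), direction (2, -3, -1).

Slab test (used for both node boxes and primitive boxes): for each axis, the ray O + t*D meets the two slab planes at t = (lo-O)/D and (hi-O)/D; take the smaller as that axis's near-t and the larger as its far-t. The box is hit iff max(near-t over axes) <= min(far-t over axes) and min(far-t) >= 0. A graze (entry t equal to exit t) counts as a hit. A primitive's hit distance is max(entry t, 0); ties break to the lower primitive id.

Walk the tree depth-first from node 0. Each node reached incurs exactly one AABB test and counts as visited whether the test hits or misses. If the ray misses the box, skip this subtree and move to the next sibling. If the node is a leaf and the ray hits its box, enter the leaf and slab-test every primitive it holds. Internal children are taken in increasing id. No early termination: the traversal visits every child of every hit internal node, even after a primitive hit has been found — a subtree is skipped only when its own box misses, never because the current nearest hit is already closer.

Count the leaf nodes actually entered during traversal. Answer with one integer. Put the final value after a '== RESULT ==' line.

Walk:
N0 x:[29/2,73/2] y:[64/3,101/3] z:[7,48] -> hit [64/3,101/3], descend [5, 6, 7, 10]
  N5 x:[31/2,53/2] y:[30,101/3] z:[7,39] -> miss, prune
  N6 x:[51/2,73/2] y:[85/3,100/3] z:[13,41] -> hit [85/3,100/3], descend [1, 9]
    N1 x:[28,73/2] y:[85/3,100/3] z:[13,29] -> hit [85/3,29] leaf, test {P0(miss), P2(miss), P9(miss)}
    N9 x:[51/2,34] y:[86/3,91/3] z:[34,41] -> miss, prune
  N7 x:[29/2,26] y:[64/3,88/3] z:[8,35] -> hit [64/3,26], descend [2, 12]
    N2 x:[29/2,19] y:[24,88/3] z:[8,19] -> miss, prune
    N12 x:[21,26] y:[64/3,82/3] z:[20,35] -> hit [64/3,26] leaf, test {P1@t=23, P15(miss), P21(miss)}
  N10 x:[53/2,36] y:[64/3,82/3] z:[17,48] -> hit [53/2,82/3], descend [3, 11]
    N3 x:[53/2,33] y:[25,82/3] z:[17,33] -> hit [53/2,82/3] leaf, test {P4(miss), P14(miss), P16(miss)}
    N11 x:[57/2,36] y:[64/3,25] z:[34,48] -> miss, prune

11 AABB tests over nodes [0, 5, 6, 1, 9, 7, 2, 12, 10, 3, 11]; 3 leaves entered; closest P1.

== RESULT ==
3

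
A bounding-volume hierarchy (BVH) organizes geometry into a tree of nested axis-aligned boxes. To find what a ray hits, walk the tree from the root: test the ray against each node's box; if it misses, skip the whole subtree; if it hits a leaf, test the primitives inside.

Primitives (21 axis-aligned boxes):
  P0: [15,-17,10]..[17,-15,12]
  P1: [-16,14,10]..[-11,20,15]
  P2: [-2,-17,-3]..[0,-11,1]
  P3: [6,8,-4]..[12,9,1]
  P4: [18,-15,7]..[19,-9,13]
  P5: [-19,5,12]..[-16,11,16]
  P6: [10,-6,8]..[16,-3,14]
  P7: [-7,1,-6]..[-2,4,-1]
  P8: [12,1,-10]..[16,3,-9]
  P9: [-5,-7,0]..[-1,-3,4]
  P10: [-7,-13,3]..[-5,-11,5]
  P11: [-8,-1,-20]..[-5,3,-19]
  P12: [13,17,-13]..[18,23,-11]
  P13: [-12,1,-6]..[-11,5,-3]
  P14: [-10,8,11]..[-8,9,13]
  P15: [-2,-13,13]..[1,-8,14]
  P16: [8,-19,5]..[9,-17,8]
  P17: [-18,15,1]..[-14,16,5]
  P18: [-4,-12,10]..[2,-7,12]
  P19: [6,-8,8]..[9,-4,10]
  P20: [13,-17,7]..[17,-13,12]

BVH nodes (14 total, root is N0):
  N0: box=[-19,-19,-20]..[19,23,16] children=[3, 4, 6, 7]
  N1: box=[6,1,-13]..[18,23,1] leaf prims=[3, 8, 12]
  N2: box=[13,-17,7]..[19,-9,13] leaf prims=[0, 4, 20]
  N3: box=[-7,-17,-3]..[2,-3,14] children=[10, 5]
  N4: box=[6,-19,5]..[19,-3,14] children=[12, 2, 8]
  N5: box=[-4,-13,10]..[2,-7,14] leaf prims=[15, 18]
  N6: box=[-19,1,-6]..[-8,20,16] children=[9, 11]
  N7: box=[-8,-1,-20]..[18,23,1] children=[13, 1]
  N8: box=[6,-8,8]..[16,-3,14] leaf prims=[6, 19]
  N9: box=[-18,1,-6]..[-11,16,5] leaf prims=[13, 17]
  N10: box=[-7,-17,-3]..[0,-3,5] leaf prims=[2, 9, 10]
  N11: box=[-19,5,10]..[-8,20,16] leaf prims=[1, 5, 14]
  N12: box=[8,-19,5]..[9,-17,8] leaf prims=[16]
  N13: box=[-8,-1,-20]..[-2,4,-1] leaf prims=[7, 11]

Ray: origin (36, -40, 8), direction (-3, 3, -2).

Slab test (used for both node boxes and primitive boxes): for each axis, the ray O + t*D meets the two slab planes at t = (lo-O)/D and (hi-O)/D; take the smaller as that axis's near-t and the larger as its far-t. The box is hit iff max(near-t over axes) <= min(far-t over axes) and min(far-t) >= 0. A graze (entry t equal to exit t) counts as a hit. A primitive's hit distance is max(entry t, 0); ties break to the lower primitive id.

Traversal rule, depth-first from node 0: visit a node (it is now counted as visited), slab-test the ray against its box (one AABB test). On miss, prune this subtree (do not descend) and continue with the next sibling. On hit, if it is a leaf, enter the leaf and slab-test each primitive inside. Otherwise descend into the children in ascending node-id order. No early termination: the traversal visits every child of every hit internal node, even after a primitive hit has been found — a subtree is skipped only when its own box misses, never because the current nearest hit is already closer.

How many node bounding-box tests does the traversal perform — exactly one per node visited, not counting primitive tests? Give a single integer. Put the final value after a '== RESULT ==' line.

Trace the traversal:
N0 x:[17/3,55/3] y:[7,21] z:[-4,14] -> hit [7,14], descend [3, 4, 6, 7]
  N3 x:[34/3,43/3] y:[23/3,37/3] z:[-3,11/2] -> miss, prune
  N4 x:[17/3,10] y:[7,37/3] z:[-3,3/2] -> miss, prune
  N6 x:[44/3,55/3] y:[41/3,20] z:[-4,7] -> miss, prune
  N7 x:[6,44/3] y:[13,21] z:[7/2,14] -> hit [13,14], descend [1, 13]
    N1 x:[6,10] y:[41/3,21] z:[7/2,21/2] -> miss, prune
    N13 x:[38/3,44/3] y:[13,44/3] z:[9/2,14] -> hit [13,14] leaf, test {P7(miss), P11@t=41/3}

Summary -> nodes [0, 3, 4, 6, 7, 1, 13]; box-tests=7; leaf-entries=1; first=P11

== RESULT ==
7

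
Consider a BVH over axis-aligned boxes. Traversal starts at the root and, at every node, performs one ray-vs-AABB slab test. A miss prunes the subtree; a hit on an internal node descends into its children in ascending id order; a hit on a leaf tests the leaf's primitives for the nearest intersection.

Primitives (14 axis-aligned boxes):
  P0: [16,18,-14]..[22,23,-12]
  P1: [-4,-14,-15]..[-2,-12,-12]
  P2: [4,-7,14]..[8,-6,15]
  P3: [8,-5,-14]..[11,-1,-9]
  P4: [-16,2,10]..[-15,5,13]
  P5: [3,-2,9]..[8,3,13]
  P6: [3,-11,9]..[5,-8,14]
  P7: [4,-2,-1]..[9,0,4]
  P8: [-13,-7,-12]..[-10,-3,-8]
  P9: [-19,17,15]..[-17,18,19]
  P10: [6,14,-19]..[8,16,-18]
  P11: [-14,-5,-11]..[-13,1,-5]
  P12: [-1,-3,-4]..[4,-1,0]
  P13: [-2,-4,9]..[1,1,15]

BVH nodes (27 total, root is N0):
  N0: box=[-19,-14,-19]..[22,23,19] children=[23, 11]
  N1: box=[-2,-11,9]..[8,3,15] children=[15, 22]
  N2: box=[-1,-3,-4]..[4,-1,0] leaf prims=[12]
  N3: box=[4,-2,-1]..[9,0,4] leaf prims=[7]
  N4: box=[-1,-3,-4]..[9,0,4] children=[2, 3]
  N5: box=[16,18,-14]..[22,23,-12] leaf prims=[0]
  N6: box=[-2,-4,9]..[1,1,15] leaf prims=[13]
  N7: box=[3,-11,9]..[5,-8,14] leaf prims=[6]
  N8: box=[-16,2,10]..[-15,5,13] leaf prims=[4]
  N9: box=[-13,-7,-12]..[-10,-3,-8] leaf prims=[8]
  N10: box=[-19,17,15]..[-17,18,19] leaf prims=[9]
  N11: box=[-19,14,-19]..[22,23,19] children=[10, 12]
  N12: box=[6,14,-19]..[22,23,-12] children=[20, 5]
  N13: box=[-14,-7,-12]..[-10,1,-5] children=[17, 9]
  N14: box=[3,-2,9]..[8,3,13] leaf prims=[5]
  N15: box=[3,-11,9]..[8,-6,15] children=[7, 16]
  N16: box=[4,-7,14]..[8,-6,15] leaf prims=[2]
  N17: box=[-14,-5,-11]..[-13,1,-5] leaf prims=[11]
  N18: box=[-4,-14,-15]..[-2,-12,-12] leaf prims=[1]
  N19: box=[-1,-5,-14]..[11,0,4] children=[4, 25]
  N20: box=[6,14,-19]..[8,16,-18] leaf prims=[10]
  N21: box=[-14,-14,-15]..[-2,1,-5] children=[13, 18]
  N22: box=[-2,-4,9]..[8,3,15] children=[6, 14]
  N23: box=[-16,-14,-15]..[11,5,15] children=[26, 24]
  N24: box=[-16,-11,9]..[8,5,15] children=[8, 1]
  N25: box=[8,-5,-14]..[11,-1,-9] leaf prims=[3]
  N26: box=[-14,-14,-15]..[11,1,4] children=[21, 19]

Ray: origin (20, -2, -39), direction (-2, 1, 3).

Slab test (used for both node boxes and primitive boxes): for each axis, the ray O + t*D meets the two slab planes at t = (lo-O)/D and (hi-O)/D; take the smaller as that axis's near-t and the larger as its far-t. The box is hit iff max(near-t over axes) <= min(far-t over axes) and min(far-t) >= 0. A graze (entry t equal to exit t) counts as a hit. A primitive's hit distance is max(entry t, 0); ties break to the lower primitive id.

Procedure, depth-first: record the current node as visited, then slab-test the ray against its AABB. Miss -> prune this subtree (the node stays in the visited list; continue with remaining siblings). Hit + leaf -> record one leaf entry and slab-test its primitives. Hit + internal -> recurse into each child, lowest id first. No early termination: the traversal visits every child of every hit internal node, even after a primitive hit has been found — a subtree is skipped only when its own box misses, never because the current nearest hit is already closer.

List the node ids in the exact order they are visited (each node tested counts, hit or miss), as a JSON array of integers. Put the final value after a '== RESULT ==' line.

Traverse from the root:
N0 x:[-1,39/2] y:[-12,25] z:[20/3,58/3] -> hit [20/3,58/3], descend [11, 23]
  N11 x:[-1,39/2] y:[16,25] z:[20/3,58/3] -> hit [16,58/3], descend [10, 12]
    N10 x:[37/2,39/2] y:[19,20] z:[18,58/3] -> hit [19,58/3] leaf, test {P9@t=19}
    N12 x:[-1,7] y:[16,25] z:[20/3,9] -> miss, prune
  N23 x:[9/2,18] y:[-12,7] z:[8,18] -> miss, prune

Summary -> nodes [0, 11, 10, 12, 23]; box-tests=5; leaf-entries=1; first=P9

== RESULT ==
[0, 11, 10, 12, 23]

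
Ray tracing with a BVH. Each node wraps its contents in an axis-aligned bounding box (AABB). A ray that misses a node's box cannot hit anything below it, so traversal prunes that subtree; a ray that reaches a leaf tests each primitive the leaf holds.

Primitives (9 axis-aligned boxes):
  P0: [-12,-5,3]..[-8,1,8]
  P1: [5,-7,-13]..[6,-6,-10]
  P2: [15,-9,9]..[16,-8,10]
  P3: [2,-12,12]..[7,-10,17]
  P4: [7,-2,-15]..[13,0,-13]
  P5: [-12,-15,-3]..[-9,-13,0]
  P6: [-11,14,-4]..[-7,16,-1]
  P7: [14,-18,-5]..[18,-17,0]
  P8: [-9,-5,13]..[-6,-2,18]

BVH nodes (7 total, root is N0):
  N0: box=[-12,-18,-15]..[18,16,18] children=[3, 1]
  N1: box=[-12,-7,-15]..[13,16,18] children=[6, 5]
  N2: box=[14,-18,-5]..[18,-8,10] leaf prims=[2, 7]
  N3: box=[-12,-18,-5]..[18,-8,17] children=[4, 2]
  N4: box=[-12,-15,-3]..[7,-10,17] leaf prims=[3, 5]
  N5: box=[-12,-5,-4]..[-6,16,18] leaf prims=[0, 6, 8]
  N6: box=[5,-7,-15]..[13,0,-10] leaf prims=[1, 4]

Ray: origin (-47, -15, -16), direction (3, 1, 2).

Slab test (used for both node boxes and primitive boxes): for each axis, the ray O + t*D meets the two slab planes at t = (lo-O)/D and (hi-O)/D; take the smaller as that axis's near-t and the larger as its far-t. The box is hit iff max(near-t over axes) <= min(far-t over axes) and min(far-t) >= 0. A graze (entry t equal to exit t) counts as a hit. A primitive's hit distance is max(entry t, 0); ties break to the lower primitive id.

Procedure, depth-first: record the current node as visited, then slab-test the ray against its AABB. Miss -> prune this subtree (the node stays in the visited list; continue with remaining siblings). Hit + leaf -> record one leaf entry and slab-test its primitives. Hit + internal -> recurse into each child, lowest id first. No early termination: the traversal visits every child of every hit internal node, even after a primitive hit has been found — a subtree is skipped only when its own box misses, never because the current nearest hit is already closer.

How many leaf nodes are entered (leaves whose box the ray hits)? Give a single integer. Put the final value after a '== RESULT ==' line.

Traverse from the root:
N0 x:[35/3,65/3] y:[-3,31] z:[1/2,17] -> hit [35/3,17], descend [1, 3]
  N1 x:[35/3,20] y:[8,31] z:[1/2,17] -> hit [35/3,17], descend [5, 6]
    N5 x:[35/3,41/3] y:[10,31] z:[6,17] -> hit [35/3,41/3] leaf, test {P0@t=35/3, P6(miss), P8(miss)}
    N6 x:[52/3,20] y:[8,15] z:[1/2,3] -> miss, prune
  N3 x:[35/3,65/3] y:[-3,7] z:[11/2,33/2] -> miss, prune

Visited [0, 1, 5, 6, 3]. Tests: 5 box, 1 leaf. Nearest: P0.

== RESULT ==
1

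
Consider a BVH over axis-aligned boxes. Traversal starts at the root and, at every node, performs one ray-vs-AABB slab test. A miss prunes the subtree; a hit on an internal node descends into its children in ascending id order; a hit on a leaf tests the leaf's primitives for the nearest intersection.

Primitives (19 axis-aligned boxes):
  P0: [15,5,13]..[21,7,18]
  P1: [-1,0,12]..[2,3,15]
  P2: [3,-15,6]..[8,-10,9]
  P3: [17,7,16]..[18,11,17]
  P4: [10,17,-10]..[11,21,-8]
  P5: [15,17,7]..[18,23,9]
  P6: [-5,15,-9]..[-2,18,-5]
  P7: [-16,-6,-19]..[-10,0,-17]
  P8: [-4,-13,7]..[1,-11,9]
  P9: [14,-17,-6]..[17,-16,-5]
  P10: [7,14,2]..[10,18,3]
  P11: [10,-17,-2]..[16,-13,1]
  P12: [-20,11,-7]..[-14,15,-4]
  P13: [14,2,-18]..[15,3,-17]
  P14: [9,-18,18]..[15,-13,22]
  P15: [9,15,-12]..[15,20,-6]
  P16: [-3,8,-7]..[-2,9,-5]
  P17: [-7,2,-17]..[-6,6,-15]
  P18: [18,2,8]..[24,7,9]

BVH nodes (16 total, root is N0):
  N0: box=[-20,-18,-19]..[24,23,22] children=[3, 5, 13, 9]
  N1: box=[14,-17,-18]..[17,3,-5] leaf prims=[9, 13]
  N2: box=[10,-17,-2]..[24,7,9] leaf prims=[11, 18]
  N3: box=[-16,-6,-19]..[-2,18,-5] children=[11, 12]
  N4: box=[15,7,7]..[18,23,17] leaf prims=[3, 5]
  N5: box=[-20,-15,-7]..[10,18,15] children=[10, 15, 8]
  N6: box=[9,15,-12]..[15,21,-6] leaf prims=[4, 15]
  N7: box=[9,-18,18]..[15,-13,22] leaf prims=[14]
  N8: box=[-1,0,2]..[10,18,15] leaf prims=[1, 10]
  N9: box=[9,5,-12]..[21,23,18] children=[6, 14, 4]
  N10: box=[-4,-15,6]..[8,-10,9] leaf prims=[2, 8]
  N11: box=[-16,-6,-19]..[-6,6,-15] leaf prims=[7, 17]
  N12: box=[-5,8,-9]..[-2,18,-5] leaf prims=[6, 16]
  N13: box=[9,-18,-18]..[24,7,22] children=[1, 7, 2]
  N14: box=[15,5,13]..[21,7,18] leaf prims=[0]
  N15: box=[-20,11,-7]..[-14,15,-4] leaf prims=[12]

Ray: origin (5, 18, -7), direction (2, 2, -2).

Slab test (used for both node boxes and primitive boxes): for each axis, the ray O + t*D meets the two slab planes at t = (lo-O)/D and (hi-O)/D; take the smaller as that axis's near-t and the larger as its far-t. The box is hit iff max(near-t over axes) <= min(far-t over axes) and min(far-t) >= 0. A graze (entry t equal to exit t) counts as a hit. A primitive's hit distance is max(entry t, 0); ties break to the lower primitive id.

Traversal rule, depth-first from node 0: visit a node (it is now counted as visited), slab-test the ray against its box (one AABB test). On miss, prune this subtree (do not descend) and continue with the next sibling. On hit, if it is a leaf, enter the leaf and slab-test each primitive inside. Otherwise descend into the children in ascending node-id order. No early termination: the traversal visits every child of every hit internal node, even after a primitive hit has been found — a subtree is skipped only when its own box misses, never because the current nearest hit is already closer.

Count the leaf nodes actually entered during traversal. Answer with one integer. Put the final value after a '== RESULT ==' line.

Walk:
N0 x:[-25/2,19/2] y:[-18,5/2] z:[-29/2,6] -> hit [-25/2,5/2], descend [3, 5, 9, 13]
  N3 x:[-21/2,-7/2] y:[-12,0] z:[-1,6] -> miss, prune
  N5 x:[-25/2,5/2] y:[-33/2,0] z:[-11,0] -> hit [-11,0], descend [8, 10, 15]
    N8 x:[-3,5/2] y:[-9,0] z:[-11,-9/2] -> miss, prune
    N10 x:[-9/2,3/2] y:[-33/2,-14] z:[-8,-13/2] -> miss, prune
    N15 x:[-25/2,-19/2] y:[-7/2,-3/2] z:[-3/2,0] -> miss, prune
  N9 x:[2,8] y:[-13/2,5/2] z:[-25/2,5/2] -> hit [2,5/2], descend [4, 6, 14]
    N4 x:[5,13/2] y:[-11/2,5/2] z:[-12,-7] -> miss, prune
    N6 x:[2,5] y:[-3/2,3/2] z:[-1/2,5/2] -> miss, prune
    N14 x:[5,8] y:[-13/2,-11/2] z:[-25/2,-10] -> miss, prune
  N13 x:[2,19/2] y:[-18,-11/2] z:[-29/2,11/2] -> miss, prune

Visited [0, 3, 5, 8, 10, 15, 9, 4, 6, 14, 13]. Tests: 11 box, 0 leaf. Nearest: miss.

== RESULT ==
0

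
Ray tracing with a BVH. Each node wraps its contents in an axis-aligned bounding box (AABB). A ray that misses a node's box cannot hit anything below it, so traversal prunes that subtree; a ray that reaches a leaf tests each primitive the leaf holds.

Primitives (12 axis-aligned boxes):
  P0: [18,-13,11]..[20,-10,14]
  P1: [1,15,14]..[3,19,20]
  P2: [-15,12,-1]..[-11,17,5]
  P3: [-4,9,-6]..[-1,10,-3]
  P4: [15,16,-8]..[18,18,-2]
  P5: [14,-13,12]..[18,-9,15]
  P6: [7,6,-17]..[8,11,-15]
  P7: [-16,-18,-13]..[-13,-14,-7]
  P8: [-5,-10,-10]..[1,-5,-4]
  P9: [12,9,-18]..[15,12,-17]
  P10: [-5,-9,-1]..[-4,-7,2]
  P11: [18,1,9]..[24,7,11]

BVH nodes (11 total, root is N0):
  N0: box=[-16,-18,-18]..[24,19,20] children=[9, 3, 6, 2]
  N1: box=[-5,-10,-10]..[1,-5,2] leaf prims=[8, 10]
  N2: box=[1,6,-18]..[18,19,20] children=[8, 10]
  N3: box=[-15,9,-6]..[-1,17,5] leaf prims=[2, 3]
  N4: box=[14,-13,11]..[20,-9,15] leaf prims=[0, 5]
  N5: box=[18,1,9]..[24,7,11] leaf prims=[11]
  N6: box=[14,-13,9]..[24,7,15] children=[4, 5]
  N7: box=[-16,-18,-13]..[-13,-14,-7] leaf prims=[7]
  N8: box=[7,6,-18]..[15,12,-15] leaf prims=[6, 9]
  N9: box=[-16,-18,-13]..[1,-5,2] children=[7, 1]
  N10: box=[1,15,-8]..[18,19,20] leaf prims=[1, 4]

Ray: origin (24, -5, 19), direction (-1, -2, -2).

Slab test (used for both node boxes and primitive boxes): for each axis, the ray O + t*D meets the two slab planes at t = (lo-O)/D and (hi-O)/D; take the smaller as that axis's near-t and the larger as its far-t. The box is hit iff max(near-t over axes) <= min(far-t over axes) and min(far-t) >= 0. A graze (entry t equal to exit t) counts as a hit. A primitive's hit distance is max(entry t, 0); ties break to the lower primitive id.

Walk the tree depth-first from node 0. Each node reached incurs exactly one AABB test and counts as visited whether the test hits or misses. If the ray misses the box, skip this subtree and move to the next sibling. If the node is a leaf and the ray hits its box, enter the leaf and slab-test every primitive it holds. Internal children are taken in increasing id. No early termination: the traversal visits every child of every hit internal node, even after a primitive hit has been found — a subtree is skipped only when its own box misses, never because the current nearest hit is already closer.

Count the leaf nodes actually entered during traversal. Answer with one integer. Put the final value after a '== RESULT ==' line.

Traverse from the root:
N0 x:[0,40] y:[-12,13/2] z:[-1/2,37/2] -> hit [0,13/2], descend [2, 3, 6, 9]
  N2 x:[6,23] y:[-12,-11/2] z:[-1/2,37/2] -> miss, prune
  N3 x:[25,39] y:[-11,-7] z:[7,25/2] -> miss, prune
  N6 x:[0,10] y:[-6,4] z:[2,5] -> hit [2,4], descend [4, 5]
    N4 x:[4,10] y:[2,4] z:[2,4] -> hit [4,4] leaf, test {P0@t=4, P5(miss)}
    N5 x:[0,6] y:[-6,-3] z:[4,5] -> miss, prune
  N9 x:[23,40] y:[0,13/2] z:[17/2,16] -> miss, prune

Summary -> nodes [0, 2, 3, 6, 4, 5, 9]; box-tests=7; leaf-entries=1; first=P0

== RESULT ==
1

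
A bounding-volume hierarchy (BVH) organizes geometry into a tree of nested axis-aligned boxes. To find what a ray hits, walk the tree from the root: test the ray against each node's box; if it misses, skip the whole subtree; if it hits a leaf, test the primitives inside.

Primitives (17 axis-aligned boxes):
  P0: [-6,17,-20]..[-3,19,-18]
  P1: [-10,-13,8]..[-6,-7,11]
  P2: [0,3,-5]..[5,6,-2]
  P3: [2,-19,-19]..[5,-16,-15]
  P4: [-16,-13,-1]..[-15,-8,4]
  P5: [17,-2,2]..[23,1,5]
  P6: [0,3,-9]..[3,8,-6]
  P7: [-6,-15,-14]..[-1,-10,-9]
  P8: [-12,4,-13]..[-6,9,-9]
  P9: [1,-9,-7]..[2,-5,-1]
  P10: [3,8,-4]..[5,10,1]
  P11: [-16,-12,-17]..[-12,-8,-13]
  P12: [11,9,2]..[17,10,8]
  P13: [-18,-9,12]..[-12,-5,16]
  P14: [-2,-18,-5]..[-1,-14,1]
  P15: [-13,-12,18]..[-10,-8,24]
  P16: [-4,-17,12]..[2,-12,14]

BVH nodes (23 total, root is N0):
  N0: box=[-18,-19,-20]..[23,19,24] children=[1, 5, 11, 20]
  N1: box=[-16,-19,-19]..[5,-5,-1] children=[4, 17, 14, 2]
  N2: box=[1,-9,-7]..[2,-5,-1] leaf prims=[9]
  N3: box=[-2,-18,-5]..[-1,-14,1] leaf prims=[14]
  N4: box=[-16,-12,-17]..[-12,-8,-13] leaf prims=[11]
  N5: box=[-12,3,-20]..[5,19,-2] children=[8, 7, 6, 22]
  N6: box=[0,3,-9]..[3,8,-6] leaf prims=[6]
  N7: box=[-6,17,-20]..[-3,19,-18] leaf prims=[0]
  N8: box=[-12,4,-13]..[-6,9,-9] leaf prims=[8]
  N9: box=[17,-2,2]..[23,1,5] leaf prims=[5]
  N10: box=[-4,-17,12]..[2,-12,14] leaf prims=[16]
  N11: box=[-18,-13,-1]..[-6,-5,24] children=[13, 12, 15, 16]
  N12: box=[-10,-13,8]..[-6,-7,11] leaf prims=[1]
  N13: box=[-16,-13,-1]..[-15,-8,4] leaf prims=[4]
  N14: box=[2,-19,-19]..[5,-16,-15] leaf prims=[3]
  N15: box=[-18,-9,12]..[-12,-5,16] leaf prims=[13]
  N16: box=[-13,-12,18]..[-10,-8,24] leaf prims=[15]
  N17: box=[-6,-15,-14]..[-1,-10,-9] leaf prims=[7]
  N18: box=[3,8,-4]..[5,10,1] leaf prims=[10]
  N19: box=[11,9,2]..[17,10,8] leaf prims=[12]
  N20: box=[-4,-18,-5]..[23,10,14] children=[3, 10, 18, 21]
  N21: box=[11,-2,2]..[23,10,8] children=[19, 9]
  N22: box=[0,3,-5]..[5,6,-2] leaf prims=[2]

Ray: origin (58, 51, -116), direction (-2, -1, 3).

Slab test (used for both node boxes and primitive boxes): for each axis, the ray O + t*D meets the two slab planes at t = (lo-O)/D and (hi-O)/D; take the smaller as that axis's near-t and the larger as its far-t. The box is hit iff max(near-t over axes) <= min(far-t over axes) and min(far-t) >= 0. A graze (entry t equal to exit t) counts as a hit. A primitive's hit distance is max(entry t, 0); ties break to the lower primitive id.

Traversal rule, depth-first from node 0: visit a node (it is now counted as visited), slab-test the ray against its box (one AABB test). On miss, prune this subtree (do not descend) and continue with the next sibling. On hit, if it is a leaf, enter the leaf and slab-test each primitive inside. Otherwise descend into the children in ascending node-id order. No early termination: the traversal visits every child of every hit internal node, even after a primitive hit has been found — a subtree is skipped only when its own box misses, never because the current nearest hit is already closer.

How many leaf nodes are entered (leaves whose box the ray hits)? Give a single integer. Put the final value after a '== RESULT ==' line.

Traverse from the root:
N0 x:[35/2,38] y:[32,70] z:[32,140/3] -> hit [32,38], descend [1, 5, 11, 20]
  N1 x:[53/2,37] y:[56,70] z:[97/3,115/3] -> miss, prune
  N5 x:[53/2,35] y:[32,48] z:[32,38] -> hit [32,35], descend [6, 7, 8, 22]
    N6 x:[55/2,29] y:[43,48] z:[107/3,110/3] -> miss, prune
    N7 x:[61/2,32] y:[32,34] z:[32,98/3] -> hit [32,32] leaf, test {P0@t=32}
    N8 x:[32,35] y:[42,47] z:[103/3,107/3] -> miss, prune
    N22 x:[53/2,29] y:[45,48] z:[37,38] -> miss, prune
  N11 x:[32,38] y:[56,64] z:[115/3,140/3] -> miss, prune
  N20 x:[35/2,31] y:[41,69] z:[37,130/3] -> miss, prune

order=[0, 1, 5, 6, 7, 8, 22, 11, 20]  |boxes|=9  |leaves|=1  hit=P0

== RESULT ==
1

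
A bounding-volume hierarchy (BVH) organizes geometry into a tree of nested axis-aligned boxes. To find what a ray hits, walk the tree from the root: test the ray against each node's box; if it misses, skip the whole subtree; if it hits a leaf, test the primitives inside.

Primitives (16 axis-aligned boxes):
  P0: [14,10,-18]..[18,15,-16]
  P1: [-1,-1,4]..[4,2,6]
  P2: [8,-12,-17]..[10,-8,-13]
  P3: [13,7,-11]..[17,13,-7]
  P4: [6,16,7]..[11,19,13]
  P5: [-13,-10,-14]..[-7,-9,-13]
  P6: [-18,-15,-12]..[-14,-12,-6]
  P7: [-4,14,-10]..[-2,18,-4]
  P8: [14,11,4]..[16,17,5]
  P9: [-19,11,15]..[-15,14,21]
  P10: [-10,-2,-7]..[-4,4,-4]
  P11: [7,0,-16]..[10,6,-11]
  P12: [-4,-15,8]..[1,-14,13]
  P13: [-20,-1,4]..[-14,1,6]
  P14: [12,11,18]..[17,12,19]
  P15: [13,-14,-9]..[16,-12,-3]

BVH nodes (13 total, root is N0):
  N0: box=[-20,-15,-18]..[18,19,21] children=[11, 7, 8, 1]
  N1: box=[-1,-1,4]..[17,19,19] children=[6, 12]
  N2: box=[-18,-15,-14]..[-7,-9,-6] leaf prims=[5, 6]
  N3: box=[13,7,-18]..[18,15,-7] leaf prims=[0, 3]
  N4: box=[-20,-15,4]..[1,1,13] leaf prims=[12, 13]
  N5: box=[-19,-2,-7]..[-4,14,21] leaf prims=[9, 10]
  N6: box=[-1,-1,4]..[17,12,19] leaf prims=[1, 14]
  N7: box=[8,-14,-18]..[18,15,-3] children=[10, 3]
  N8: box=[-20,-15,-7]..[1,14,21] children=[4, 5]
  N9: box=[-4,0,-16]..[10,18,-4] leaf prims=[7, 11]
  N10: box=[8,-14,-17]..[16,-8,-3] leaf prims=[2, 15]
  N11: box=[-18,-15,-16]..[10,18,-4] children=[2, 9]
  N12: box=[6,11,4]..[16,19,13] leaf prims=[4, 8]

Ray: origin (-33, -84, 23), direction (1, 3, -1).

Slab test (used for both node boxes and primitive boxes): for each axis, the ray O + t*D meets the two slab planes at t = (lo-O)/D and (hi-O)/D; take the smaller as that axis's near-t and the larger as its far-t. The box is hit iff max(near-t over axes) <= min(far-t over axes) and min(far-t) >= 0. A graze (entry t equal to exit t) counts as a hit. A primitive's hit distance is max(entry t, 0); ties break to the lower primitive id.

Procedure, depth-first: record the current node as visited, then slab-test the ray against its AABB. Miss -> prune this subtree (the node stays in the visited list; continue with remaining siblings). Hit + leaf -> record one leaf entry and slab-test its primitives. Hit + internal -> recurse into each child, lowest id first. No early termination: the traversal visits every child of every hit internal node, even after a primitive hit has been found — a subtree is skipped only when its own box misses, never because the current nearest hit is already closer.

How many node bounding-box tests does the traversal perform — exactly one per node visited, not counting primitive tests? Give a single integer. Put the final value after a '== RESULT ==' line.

Trace the traversal:
N0 x:[13,51] y:[23,103/3] z:[2,41] -> hit [23,103/3], descend [1, 7, 8, 11]
  N1 x:[32,50] y:[83/3,103/3] z:[4,19] -> miss, prune
  N7 x:[41,51] y:[70/3,33] z:[26,41] -> miss, prune
  N8 x:[13,34] y:[23,98/3] z:[2,30] -> hit [23,30], descend [4, 5]
    N4 x:[13,34] y:[23,85/3] z:[10,19] -> miss, prune
    N5 x:[14,29] y:[82/3,98/3] z:[2,30] -> hit [82/3,29] leaf, test {P9(miss), P10@t=82/3}
  N11 x:[15,43] y:[23,34] z:[27,39] -> hit [27,34], descend [2, 9]
    N2 x:[15,26] y:[23,25] z:[29,37] -> miss, prune
    N9 x:[29,43] y:[28,34] z:[27,39] -> hit [29,34] leaf, test {P7(miss), P11(miss)}

Visited [0, 1, 7, 8, 4, 5, 11, 2, 9]. Tests: 9 box, 2 leaf. Nearest: P10.

== RESULT ==
9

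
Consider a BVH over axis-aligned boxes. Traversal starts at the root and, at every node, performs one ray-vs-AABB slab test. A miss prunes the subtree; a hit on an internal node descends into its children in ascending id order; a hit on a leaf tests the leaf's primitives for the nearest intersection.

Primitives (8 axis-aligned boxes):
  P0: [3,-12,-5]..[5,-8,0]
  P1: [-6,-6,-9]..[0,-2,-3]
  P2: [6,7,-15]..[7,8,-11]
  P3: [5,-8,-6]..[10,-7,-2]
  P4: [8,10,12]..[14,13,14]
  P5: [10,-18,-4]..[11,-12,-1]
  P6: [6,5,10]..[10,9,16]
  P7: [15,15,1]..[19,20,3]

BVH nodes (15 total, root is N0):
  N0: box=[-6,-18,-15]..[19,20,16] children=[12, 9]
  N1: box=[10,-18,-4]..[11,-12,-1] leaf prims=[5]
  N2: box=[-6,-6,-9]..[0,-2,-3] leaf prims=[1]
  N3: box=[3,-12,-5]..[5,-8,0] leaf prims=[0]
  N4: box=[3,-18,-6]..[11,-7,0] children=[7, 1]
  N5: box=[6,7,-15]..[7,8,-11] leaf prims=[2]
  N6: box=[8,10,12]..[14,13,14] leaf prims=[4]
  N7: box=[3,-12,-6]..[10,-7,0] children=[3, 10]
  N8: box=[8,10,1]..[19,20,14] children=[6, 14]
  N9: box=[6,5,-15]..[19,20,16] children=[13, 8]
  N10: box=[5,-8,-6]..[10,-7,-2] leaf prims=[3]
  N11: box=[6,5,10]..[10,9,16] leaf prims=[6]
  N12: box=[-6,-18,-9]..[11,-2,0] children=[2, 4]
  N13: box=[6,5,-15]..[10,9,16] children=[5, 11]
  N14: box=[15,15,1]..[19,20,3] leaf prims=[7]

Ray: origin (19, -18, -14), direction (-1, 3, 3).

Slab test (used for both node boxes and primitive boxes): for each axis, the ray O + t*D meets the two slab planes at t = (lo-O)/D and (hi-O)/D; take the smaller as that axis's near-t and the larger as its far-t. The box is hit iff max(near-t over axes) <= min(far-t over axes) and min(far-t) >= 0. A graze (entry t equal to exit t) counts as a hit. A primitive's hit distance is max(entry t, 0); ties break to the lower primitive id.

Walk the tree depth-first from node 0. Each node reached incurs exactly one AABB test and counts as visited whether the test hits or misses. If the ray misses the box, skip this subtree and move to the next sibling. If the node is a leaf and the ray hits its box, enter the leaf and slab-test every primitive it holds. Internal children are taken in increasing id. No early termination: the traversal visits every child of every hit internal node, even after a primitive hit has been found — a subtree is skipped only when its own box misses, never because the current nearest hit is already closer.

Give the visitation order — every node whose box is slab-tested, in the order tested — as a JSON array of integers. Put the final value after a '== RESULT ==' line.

Walk:
N0 x:[0,25] y:[0,38/3] z:[-1/3,10] -> hit [0,10], descend [9, 12]
  N9 x:[0,13] y:[23/3,38/3] z:[-1/3,10] -> hit [23/3,10], descend [8, 13]
    N8 x:[0,11] y:[28/3,38/3] z:[5,28/3] -> hit [28/3,28/3], descend [6, 14]
      N6 x:[5,11] y:[28/3,31/3] z:[26/3,28/3] -> hit [28/3,28/3] leaf, test {P4@t=28/3}
      N14 x:[0,4] y:[11,38/3] z:[5,17/3] -> miss, prune
    N13 x:[9,13] y:[23/3,9] z:[-1/3,10] -> hit [9,9], descend [5, 11]
      N5 x:[12,13] y:[25/3,26/3] z:[-1/3,1] -> miss, prune
      N11 x:[9,13] y:[23/3,9] z:[8,10] -> hit [9,9] leaf, test {P6@t=9}
  N12 x:[8,25] y:[0,16/3] z:[5/3,14/3] -> miss, prune

9 AABB tests over nodes [0, 9, 8, 6, 14, 13, 5, 11, 12]; 2 leaves entered; closest P6.

== RESULT ==
[0, 9, 8, 6, 14, 13, 5, 11, 12]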